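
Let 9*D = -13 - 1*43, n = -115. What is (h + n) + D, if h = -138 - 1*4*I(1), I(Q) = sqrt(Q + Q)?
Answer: -2333/9 - 4*sqrt(2) ≈ -264.88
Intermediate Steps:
I(Q) = sqrt(2)*sqrt(Q) (I(Q) = sqrt(2*Q) = sqrt(2)*sqrt(Q))
h = -138 - 4*sqrt(2) (h = -138 - 1*4*sqrt(2)*sqrt(1) = -138 - 4*sqrt(2)*1 = -138 - 4*sqrt(2) ≈ -143.66)
D = -56/9 (D = (-13 - 1*43)/9 = (-13 - 43)/9 = (1/9)*(-56) = -56/9 ≈ -6.2222)
(h + n) + D = ((-138 - 4*sqrt(2)) - 115) - 56/9 = (-253 - 4*sqrt(2)) - 56/9 = -2333/9 - 4*sqrt(2)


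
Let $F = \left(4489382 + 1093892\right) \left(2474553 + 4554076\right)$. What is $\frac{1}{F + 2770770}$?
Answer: $\frac{1}{39242764322116} \approx 2.5482 \cdot 10^{-14}$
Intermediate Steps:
$F = 39242761551346$ ($F = 5583274 \cdot 7028629 = 39242761551346$)
$\frac{1}{F + 2770770} = \frac{1}{39242761551346 + 2770770} = \frac{1}{39242764322116}$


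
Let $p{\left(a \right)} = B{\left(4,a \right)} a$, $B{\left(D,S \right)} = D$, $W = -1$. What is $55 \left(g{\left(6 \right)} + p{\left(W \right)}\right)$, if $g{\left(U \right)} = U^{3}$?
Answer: $11660$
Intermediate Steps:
$p{\left(a \right)} = 4 a$
$55 \left(g{\left(6 \right)} + p{\left(W \right)}\right) = 55 \left(6^{3} + 4 \left(-1\right)\right) = 55 \left(216 - 4\right) = 55 \cdot 212 = 11660$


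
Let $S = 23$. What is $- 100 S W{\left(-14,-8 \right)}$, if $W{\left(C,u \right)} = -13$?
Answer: $29900$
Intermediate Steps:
$- 100 S W{\left(-14,-8 \right)} = \left(-100\right) 23 \left(-13\right) = \left(-2300\right) \left(-13\right) = 29900$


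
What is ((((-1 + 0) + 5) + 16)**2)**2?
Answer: 160000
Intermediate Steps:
((((-1 + 0) + 5) + 16)**2)**2 = (((-1 + 5) + 16)**2)**2 = ((4 + 16)**2)**2 = (20**2)**2 = 400**2 = 160000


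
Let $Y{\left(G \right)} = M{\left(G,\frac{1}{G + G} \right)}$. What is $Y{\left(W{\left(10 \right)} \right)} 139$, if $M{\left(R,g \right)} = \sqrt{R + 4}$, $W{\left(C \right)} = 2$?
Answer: $139 \sqrt{6} \approx 340.48$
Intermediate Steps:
$M{\left(R,g \right)} = \sqrt{4 + R}$
$Y{\left(G \right)} = \sqrt{4 + G}$
$Y{\left(W{\left(10 \right)} \right)} 139 = \sqrt{4 + 2} \cdot 139 = \sqrt{6} \cdot 139 = 139 \sqrt{6}$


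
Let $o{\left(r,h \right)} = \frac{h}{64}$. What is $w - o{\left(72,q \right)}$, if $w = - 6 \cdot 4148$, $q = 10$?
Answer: $- \frac{796421}{32} \approx -24888.0$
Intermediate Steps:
$o{\left(r,h \right)} = \frac{h}{64}$ ($o{\left(r,h \right)} = h \frac{1}{64} = \frac{h}{64}$)
$w = -24888$ ($w = \left(-1\right) 24888 = -24888$)
$w - o{\left(72,q \right)} = -24888 - \frac{1}{64} \cdot 10 = -24888 - \frac{5}{32} = - \frac{796421}{32}$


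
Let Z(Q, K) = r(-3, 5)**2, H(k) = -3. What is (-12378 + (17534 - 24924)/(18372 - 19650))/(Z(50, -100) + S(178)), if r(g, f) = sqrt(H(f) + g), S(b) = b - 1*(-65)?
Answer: -7905847/151443 ≈ -52.203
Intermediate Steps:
S(b) = 65 + b (S(b) = b + 65 = 65 + b)
r(g, f) = sqrt(-3 + g)
Z(Q, K) = -6 (Z(Q, K) = (sqrt(-3 - 3))**2 = (sqrt(-6))**2 = (I*sqrt(6))**2 = -6)
(-12378 + (17534 - 24924)/(18372 - 19650))/(Z(50, -100) + S(178)) = (-12378 + (17534 - 24924)/(18372 - 19650))/(-6 + (65 + 178)) = (-12378 - 7390/(-1278))/(-6 + 243) = (-12378 - 7390*(-1/1278))/237 = (-12378 + 3695/639)*(1/237) = -7905847/639*1/237 = -7905847/151443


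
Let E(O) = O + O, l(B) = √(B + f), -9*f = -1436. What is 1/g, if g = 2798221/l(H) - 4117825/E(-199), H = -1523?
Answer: 20110872568850/11370860995412363251 + 1329748197852*I*√12271/11370860995412363251 ≈ 1.7686e-6 + 1.2954e-5*I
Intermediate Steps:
f = 1436/9 (f = -⅑*(-1436) = 1436/9 ≈ 159.56)
l(B) = √(1436/9 + B) (l(B) = √(B + 1436/9) = √(1436/9 + B))
E(O) = 2*O
g = 4117825/398 - 8394663*I*√12271/12271 (g = 2798221/((√(1436 + 9*(-1523))/3)) - 4117825/(2*(-199)) = 2798221/((√(1436 - 13707)/3)) - 4117825/(-398) = 2798221/((√(-12271)/3)) - 4117825*(-1/398) = 2798221/(((I*√12271)/3)) + 4117825/398 = 2798221/((I*√12271/3)) + 4117825/398 = 2798221*(-3*I*√12271/12271) + 4117825/398 = -8394663*I*√12271/12271 + 4117825/398 = 4117825/398 - 8394663*I*√12271/12271 ≈ 10346.0 - 75782.0*I)
1/g = 1/(4117825/398 - 8394663*I*√12271/12271)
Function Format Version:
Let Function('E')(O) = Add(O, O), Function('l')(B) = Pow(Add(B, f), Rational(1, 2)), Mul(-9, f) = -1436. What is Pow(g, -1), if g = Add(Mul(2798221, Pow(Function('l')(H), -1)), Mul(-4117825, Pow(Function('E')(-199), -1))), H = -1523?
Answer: Add(Rational(20110872568850, 11370860995412363251), Mul(Rational(1329748197852, 11370860995412363251), I, Pow(12271, Rational(1, 2)))) ≈ Add(1.7686e-6, Mul(1.2954e-5, I))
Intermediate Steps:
f = Rational(1436, 9) (f = Mul(Rational(-1, 9), -1436) = Rational(1436, 9) ≈ 159.56)
Function('l')(B) = Pow(Add(Rational(1436, 9), B), Rational(1, 2)) (Function('l')(B) = Pow(Add(B, Rational(1436, 9)), Rational(1, 2)) = Pow(Add(Rational(1436, 9), B), Rational(1, 2)))
Function('E')(O) = Mul(2, O)
g = Add(Rational(4117825, 398), Mul(Rational(-8394663, 12271), I, Pow(12271, Rational(1, 2)))) (g = Add(Mul(2798221, Pow(Mul(Rational(1, 3), Pow(Add(1436, Mul(9, -1523)), Rational(1, 2))), -1)), Mul(-4117825, Pow(Mul(2, -199), -1))) = Add(Mul(2798221, Pow(Mul(Rational(1, 3), Pow(Add(1436, -13707), Rational(1, 2))), -1)), Mul(-4117825, Pow(-398, -1))) = Add(Mul(2798221, Pow(Mul(Rational(1, 3), Pow(-12271, Rational(1, 2))), -1)), Mul(-4117825, Rational(-1, 398))) = Add(Mul(2798221, Pow(Mul(Rational(1, 3), Mul(I, Pow(12271, Rational(1, 2)))), -1)), Rational(4117825, 398)) = Add(Mul(2798221, Pow(Mul(Rational(1, 3), I, Pow(12271, Rational(1, 2))), -1)), Rational(4117825, 398)) = Add(Mul(2798221, Mul(Rational(-3, 12271), I, Pow(12271, Rational(1, 2)))), Rational(4117825, 398)) = Add(Mul(Rational(-8394663, 12271), I, Pow(12271, Rational(1, 2))), Rational(4117825, 398)) = Add(Rational(4117825, 398), Mul(Rational(-8394663, 12271), I, Pow(12271, Rational(1, 2)))) ≈ Add(10346., Mul(-75782., I)))
Pow(g, -1) = Pow(Add(Rational(4117825, 398), Mul(Rational(-8394663, 12271), I, Pow(12271, Rational(1, 2)))), -1)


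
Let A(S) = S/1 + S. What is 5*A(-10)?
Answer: -100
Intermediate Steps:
A(S) = 2*S (A(S) = S*1 + S = S + S = 2*S)
5*A(-10) = 5*(2*(-10)) = 5*(-20) = -100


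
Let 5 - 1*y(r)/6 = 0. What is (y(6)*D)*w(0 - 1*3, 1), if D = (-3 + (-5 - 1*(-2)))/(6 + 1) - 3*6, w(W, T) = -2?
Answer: 7920/7 ≈ 1131.4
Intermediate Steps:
y(r) = 30 (y(r) = 30 - 6*0 = 30 + 0 = 30)
D = -132/7 (D = (-3 + (-5 + 2))/7 - 18 = (-3 - 3)*(⅐) - 18 = -6*⅐ - 18 = -6/7 - 18 = -132/7 ≈ -18.857)
(y(6)*D)*w(0 - 1*3, 1) = (30*(-132/7))*(-2) = -3960/7*(-2) = 7920/7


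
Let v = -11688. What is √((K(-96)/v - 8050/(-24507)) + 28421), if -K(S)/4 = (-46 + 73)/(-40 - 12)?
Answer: √24822795708478977482/29553108 ≈ 168.59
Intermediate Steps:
K(S) = 27/13 (K(S) = -4*(-46 + 73)/(-40 - 12) = -108/(-52) = -108*(-1)/52 = -4*(-27/52) = 27/13)
√((K(-96)/v - 8050/(-24507)) + 28421) = √(((27/13)/(-11688) - 8050/(-24507)) + 28421) = √(((27/13)*(-1/11688) - 8050*(-1/24507)) + 28421) = √((-9/50648 + 1150/3501) + 28421) = √(58213691/177318648 + 28421) = √(5039631508499/177318648) = √24822795708478977482/29553108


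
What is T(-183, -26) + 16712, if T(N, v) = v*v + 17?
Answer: 17405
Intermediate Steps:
T(N, v) = 17 + v**2 (T(N, v) = v**2 + 17 = 17 + v**2)
T(-183, -26) + 16712 = (17 + (-26)**2) + 16712 = (17 + 676) + 16712 = 693 + 16712 = 17405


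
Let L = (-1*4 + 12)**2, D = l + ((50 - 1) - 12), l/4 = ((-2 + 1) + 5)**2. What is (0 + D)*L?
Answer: 6464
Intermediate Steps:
l = 64 (l = 4*((-2 + 1) + 5)**2 = 4*(-1 + 5)**2 = 4*4**2 = 4*16 = 64)
D = 101 (D = 64 + ((50 - 1) - 12) = 64 + (49 - 12) = 64 + 37 = 101)
L = 64 (L = (-4 + 12)**2 = 8**2 = 64)
(0 + D)*L = (0 + 101)*64 = 101*64 = 6464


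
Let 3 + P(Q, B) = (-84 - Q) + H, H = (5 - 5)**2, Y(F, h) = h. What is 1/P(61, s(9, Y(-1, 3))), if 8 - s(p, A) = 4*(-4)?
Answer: -1/148 ≈ -0.0067568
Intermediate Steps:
s(p, A) = 24 (s(p, A) = 8 - 4*(-4) = 8 - 1*(-16) = 8 + 16 = 24)
H = 0 (H = 0**2 = 0)
P(Q, B) = -87 - Q (P(Q, B) = -3 + ((-84 - Q) + 0) = -3 + (-84 - Q) = -87 - Q)
1/P(61, s(9, Y(-1, 3))) = 1/(-87 - 1*61) = 1/(-87 - 61) = 1/(-148) = -1/148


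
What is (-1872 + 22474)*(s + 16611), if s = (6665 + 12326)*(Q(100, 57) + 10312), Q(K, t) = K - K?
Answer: 4034938845406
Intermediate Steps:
Q(K, t) = 0
s = 195835192 (s = (6665 + 12326)*(0 + 10312) = 18991*10312 = 195835192)
(-1872 + 22474)*(s + 16611) = (-1872 + 22474)*(195835192 + 16611) = 20602*195851803 = 4034938845406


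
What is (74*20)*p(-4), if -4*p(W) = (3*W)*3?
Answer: 13320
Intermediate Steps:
p(W) = -9*W/4 (p(W) = -3*W*3/4 = -9*W/4)
(74*20)*p(-4) = (74*20)*(-9/4*(-4)) = 1480*9 = 13320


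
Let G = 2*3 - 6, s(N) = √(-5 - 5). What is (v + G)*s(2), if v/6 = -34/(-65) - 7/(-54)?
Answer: 2291*I*√10/585 ≈ 12.384*I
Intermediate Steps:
s(N) = I*√10 (s(N) = √(-10) = I*√10)
v = 2291/585 (v = 6*(-34/(-65) - 7/(-54)) = 6*(-34*(-1/65) - 7*(-1/54)) = 6*(34/65 + 7/54) = 6*(2291/3510) = 2291/585 ≈ 3.9162)
G = 0 (G = 6 - 6 = 0)
(v + G)*s(2) = (2291/585 + 0)*(I*√10) = 2291*(I*√10)/585 = 2291*I*√10/585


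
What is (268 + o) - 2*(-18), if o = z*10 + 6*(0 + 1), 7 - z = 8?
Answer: 300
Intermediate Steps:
z = -1 (z = 7 - 1*8 = 7 - 8 = -1)
o = -4 (o = -1*10 + 6*(0 + 1) = -10 + 6*1 = -10 + 6 = -4)
(268 + o) - 2*(-18) = (268 - 4) - 2*(-18) = 264 + 36 = 300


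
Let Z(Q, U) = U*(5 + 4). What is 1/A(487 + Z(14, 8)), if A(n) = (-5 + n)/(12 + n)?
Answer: 571/554 ≈ 1.0307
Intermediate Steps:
Z(Q, U) = 9*U (Z(Q, U) = U*9 = 9*U)
1/A(487 + Z(14, 8)) = 1/((-5 + (487 + 9*8))/(12 + (487 + 9*8))) = 1/((-5 + (487 + 72))/(12 + (487 + 72))) = 1/((-5 + 559)/(12 + 559)) = 1/(554/571) = 571/554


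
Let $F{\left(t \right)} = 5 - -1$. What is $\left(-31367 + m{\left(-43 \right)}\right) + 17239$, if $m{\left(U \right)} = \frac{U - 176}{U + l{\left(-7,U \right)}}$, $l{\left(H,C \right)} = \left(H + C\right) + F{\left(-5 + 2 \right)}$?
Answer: $- \frac{409639}{29} \approx -14125.0$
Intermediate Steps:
$F{\left(t \right)} = 6$ ($F{\left(t \right)} = 5 + 1 = 6$)
$l{\left(H,C \right)} = 6 + C + H$ ($l{\left(H,C \right)} = \left(H + C\right) + 6 = \left(C + H\right) + 6 = 6 + C + H$)
$m{\left(U \right)} = \frac{-176 + U}{-1 + 2 U}$ ($m{\left(U \right)} = \frac{U - 176}{U + \left(6 + U - 7\right)} = \frac{-176 + U}{U + \left(-1 + U\right)} = \frac{-176 + U}{-1 + 2 U}$)
$\left(-31367 + m{\left(-43 \right)}\right) + 17239 = \left(-31367 + \frac{-176 - 43}{-1 + 2 \left(-43\right)}\right) + 17239 = \left(-31367 + \frac{1}{-1 - 86} \left(-219\right)\right) + 17239 = \left(-31367 + \frac{1}{-87} \left(-219\right)\right) + 17239 = \left(-31367 - - \frac{73}{29}\right) + 17239 = \left(-31367 + \frac{73}{29}\right) + 17239 = - \frac{909570}{29} + 17239 = - \frac{409639}{29}$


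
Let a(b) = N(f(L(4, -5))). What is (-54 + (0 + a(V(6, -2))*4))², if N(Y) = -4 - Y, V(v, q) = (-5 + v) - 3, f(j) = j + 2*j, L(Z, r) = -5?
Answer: 100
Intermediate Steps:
f(j) = 3*j
V(v, q) = -8 + v
a(b) = 11 (a(b) = -4 - 3*(-5) = -4 - 1*(-15) = -4 + 15 = 11)
(-54 + (0 + a(V(6, -2))*4))² = (-54 + (0 + 11*4))² = (-54 + (0 + 44))² = (-54 + 44)² = (-10)² = 100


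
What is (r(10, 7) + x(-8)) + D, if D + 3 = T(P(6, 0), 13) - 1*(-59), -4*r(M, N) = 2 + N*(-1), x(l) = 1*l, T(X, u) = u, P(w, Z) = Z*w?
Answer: 249/4 ≈ 62.250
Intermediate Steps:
x(l) = l
r(M, N) = -½ + N/4 (r(M, N) = -(2 + N*(-1))/4 = -(2 - N)/4 = -½ + N/4)
D = 69 (D = -3 + (13 - 1*(-59)) = -3 + (13 + 59) = -3 + 72 = 69)
(r(10, 7) + x(-8)) + D = ((-½ + (¼)*7) - 8) + 69 = ((-½ + 7/4) - 8) + 69 = (5/4 - 8) + 69 = -27/4 + 69 = 249/4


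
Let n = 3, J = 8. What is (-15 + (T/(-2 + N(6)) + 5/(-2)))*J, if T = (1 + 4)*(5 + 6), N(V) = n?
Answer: 300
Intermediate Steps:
N(V) = 3
T = 55 (T = 5*11 = 55)
(-15 + (T/(-2 + N(6)) + 5/(-2)))*J = (-15 + (55/(-2 + 3) + 5/(-2)))*8 = (-15 + (55/1 + 5*(-½)))*8 = (-15 + (55*1 - 5/2))*8 = (-15 + (55 - 5/2))*8 = (-15 + 105/2)*8 = (75/2)*8 = 300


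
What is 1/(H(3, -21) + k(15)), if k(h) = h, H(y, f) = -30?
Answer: -1/15 ≈ -0.066667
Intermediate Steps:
1/(H(3, -21) + k(15)) = 1/(-30 + 15) = 1/(-15) = -1/15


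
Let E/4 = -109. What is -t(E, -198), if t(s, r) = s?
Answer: 436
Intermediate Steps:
E = -436 (E = 4*(-109) = -436)
-t(E, -198) = -1*(-436) = 436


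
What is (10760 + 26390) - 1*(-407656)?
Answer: 444806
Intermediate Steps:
(10760 + 26390) - 1*(-407656) = 37150 + 407656 = 444806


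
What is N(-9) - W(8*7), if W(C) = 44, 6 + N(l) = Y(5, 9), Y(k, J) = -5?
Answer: -55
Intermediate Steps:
N(l) = -11 (N(l) = -6 - 5 = -11)
N(-9) - W(8*7) = -11 - 1*44 = -11 - 44 = -55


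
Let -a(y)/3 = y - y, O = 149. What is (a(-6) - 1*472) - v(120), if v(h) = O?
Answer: -621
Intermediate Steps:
a(y) = 0 (a(y) = -3*(y - y) = -3*0 = 0)
v(h) = 149
(a(-6) - 1*472) - v(120) = (0 - 1*472) - 1*149 = (0 - 472) - 149 = -472 - 149 = -621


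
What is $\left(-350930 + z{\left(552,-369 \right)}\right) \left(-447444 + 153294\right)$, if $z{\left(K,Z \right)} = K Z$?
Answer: $163140884700$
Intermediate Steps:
$\left(-350930 + z{\left(552,-369 \right)}\right) \left(-447444 + 153294\right) = \left(-350930 + 552 \left(-369\right)\right) \left(-447444 + 153294\right) = \left(-350930 - 203688\right) \left(-294150\right) = \left(-554618\right) \left(-294150\right) = 163140884700$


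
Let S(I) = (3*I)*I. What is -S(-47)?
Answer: -6627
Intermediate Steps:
S(I) = 3*I²
-S(-47) = -3*(-47)² = -3*2209 = -1*6627 = -6627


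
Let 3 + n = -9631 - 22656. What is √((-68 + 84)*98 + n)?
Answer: I*√30722 ≈ 175.28*I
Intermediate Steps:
n = -32290 (n = -3 + (-9631 - 22656) = -3 - 32287 = -32290)
√((-68 + 84)*98 + n) = √((-68 + 84)*98 - 32290) = √(16*98 - 32290) = √(1568 - 32290) = √(-30722) = I*√30722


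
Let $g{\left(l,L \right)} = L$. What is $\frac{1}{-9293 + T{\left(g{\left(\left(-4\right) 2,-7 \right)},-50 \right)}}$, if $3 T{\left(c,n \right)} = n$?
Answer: $- \frac{3}{27929} \approx -0.00010742$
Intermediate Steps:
$T{\left(c,n \right)} = \frac{n}{3}$
$\frac{1}{-9293 + T{\left(g{\left(\left(-4\right) 2,-7 \right)},-50 \right)}} = \frac{1}{-9293 + \frac{1}{3} \left(-50\right)} = \frac{1}{-9293 - \frac{50}{3}} = \frac{1}{- \frac{27929}{3}} = - \frac{3}{27929}$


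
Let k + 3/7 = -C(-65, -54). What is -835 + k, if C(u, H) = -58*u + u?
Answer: -31783/7 ≈ -4540.4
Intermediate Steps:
C(u, H) = -57*u
k = -25938/7 (k = -3/7 - (-57)*(-65) = -3/7 - 1*3705 = -3/7 - 3705 = -25938/7 ≈ -3705.4)
-835 + k = -835 - 25938/7 = -31783/7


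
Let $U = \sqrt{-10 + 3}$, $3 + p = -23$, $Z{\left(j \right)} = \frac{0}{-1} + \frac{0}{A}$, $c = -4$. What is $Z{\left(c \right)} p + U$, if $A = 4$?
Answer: $i \sqrt{7} \approx 2.6458 i$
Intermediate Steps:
$Z{\left(j \right)} = 0$ ($Z{\left(j \right)} = \frac{0}{-1} + \frac{0}{4} = 0 \left(-1\right) + 0 \cdot \frac{1}{4} = 0 + 0 = 0$)
$p = -26$ ($p = -3 - 23 = -26$)
$U = i \sqrt{7}$ ($U = \sqrt{-7} = i \sqrt{7} \approx 2.6458 i$)
$Z{\left(c \right)} p + U = 0 \left(-26\right) + i \sqrt{7} = 0 + i \sqrt{7} = i \sqrt{7}$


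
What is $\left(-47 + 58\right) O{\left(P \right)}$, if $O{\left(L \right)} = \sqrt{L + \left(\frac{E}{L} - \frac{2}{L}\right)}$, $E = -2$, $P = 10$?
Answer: $\frac{44 \sqrt{15}}{5} \approx 34.082$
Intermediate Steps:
$O{\left(L \right)} = \sqrt{L - \frac{4}{L}}$
$\left(-47 + 58\right) O{\left(P \right)} = \left(-47 + 58\right) \sqrt{10 - \frac{4}{10}} = 11 \sqrt{10 - \frac{2}{5}} = 11 \sqrt{\frac{48}{5}} = 11 \frac{4 \sqrt{15}}{5} = \frac{44 \sqrt{15}}{5}$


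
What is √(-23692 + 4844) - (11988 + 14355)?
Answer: -26343 + 4*I*√1178 ≈ -26343.0 + 137.29*I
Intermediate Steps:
√(-23692 + 4844) - (11988 + 14355) = √(-18848) - 1*26343 = 4*I*√1178 - 26343 = -26343 + 4*I*√1178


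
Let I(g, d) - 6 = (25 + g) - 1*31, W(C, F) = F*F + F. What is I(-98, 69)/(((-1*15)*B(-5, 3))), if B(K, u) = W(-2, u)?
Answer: 49/90 ≈ 0.54444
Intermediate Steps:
W(C, F) = F + F² (W(C, F) = F² + F = F + F²)
B(K, u) = u*(1 + u)
I(g, d) = g (I(g, d) = 6 + ((25 + g) - 1*31) = 6 + ((25 + g) - 31) = 6 + (-6 + g) = g)
I(-98, 69)/(((-1*15)*B(-5, 3))) = -98*(-1/(45*(1 + 3))) = -98/((-45*4)) = -98/((-15*12)) = -98/(-180) = -98*(-1/180) = 49/90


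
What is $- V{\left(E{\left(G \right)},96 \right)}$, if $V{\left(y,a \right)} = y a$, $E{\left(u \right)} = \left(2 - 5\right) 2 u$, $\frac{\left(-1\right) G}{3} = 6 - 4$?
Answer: $-3456$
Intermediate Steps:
$G = -6$ ($G = - 3 \left(6 - 4\right) = \left(-3\right) 2 = -6$)
$E{\left(u \right)} = - 6 u$ ($E{\left(u \right)} = \left(-3\right) 2 u = - 6 u$)
$V{\left(y,a \right)} = a y$
$- V{\left(E{\left(G \right)},96 \right)} = - 96 \left(\left(-6\right) \left(-6\right)\right) = - 96 \cdot 36 = \left(-1\right) 3456 = -3456$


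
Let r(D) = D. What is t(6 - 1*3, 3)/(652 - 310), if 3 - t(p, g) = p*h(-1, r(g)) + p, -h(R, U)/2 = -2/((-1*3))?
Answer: 2/171 ≈ 0.011696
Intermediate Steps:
h(R, U) = -4/3 (h(R, U) = -(-4)/((-1*3)) = -(-4)/(-3) = -(-4)*(-1)/3 = -2*⅔ = -4/3)
t(p, g) = 3 + p/3 (t(p, g) = 3 - (p*(-4/3) + p) = 3 - (-4*p/3 + p) = 3 - (-1)*p/3 = 3 + p/3)
t(6 - 1*3, 3)/(652 - 310) = (3 + (6 - 1*3)/3)/(652 - 310) = (3 + (6 - 3)/3)/342 = (3 + (⅓)*3)*(1/342) = (3 + 1)*(1/342) = 4*(1/342) = 2/171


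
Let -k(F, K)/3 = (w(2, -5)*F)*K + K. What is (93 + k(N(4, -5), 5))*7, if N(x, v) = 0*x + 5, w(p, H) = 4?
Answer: -1554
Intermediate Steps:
N(x, v) = 5 (N(x, v) = 0 + 5 = 5)
k(F, K) = -3*K - 12*F*K (k(F, K) = -3*((4*F)*K + K) = -3*(4*F*K + K) = -3*(K + 4*F*K) = -3*K - 12*F*K)
(93 + k(N(4, -5), 5))*7 = (93 - 3*5*(1 + 4*5))*7 = (93 - 3*5*(1 + 20))*7 = (93 - 3*5*21)*7 = (93 - 315)*7 = -222*7 = -1554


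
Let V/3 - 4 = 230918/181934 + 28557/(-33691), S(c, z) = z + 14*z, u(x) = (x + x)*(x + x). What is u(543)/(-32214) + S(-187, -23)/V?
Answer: -4556013005315003/72756722123722 ≈ -62.620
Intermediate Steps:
u(x) = 4*x² (u(x) = (2*x)*(2*x) = 4*x²)
S(c, z) = 15*z
V = 40653784014/3064769197 (V = 12 + 3*(230918/181934 + 28557/(-33691)) = 12 + 3*(230918*(1/181934) + 28557*(-1/33691)) = 12 + 3*(115459/90967 - 28557/33691) = 12 + 3*(1292184550/3064769197) = 12 + 3876553650/3064769197 = 40653784014/3064769197 ≈ 13.265)
u(543)/(-32214) + S(-187, -23)/V = (4*543²)/(-32214) + (15*(-23))/(40653784014/3064769197) = (4*294849)*(-1/32214) - 345*3064769197/40653784014 = 1179396*(-1/32214) - 352448457655/13551261338 = -196566/5369 - 352448457655/13551261338 = -4556013005315003/72756722123722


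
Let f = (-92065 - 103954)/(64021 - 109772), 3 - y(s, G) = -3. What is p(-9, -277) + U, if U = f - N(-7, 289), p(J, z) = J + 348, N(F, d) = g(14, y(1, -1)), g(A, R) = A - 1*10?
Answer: 15522604/45751 ≈ 339.28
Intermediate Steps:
y(s, G) = 6 (y(s, G) = 3 - 1*(-3) = 3 + 3 = 6)
g(A, R) = -10 + A (g(A, R) = A - 10 = -10 + A)
N(F, d) = 4 (N(F, d) = -10 + 14 = 4)
p(J, z) = 348 + J
f = 196019/45751 (f = -196019/(-45751) = -196019*(-1/45751) = 196019/45751 ≈ 4.2845)
U = 13015/45751 (U = 196019/45751 - 1*4 = 196019/45751 - 4 = 13015/45751 ≈ 0.28447)
p(-9, -277) + U = (348 - 9) + 13015/45751 = 339 + 13015/45751 = 15522604/45751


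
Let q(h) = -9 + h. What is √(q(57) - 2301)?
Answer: I*√2253 ≈ 47.466*I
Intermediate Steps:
√(q(57) - 2301) = √((-9 + 57) - 2301) = √(48 - 2301) = √(-2253) = I*√2253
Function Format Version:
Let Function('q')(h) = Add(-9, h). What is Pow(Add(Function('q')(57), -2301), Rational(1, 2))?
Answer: Mul(I, Pow(2253, Rational(1, 2))) ≈ Mul(47.466, I)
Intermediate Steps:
Pow(Add(Function('q')(57), -2301), Rational(1, 2)) = Pow(Add(Add(-9, 57), -2301), Rational(1, 2)) = Pow(Add(48, -2301), Rational(1, 2)) = Pow(-2253, Rational(1, 2)) = Mul(I, Pow(2253, Rational(1, 2)))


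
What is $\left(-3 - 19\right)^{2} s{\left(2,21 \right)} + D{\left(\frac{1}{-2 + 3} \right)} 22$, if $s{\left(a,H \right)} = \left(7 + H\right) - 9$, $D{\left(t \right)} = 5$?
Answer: $9306$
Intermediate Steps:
$s{\left(a,H \right)} = -2 + H$
$\left(-3 - 19\right)^{2} s{\left(2,21 \right)} + D{\left(\frac{1}{-2 + 3} \right)} 22 = \left(-3 - 19\right)^{2} \left(-2 + 21\right) + 5 \cdot 22 = \left(-22\right)^{2} \cdot 19 + 110 = 484 \cdot 19 + 110 = 9196 + 110 = 9306$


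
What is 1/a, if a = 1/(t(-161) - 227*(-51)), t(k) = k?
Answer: 11416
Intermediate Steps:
a = 1/11416 (a = 1/(-161 - 227*(-51)) = 1/(-161 + 11577) = 1/11416 ≈ 8.7596e-5)
1/a = 1/(1/11416) = 11416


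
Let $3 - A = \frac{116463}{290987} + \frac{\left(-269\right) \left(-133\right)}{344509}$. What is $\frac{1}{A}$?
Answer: $\frac{100247640383}{250209727583} \approx 0.40065$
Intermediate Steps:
$A = \frac{250209727583}{100247640383}$ ($A = 3 - \left(\frac{116463}{290987} + \frac{\left(-269\right) \left(-133\right)}{344509}\right) = 3 - \left(116463 \cdot \frac{1}{290987} + 35777 \cdot \frac{1}{344509}\right) = 3 - \left(\frac{116463}{290987} + \frac{35777}{344509}\right) = 3 - \frac{50533193566}{100247640383} = \frac{250209727583}{100247640383} \approx 2.4959$)
$\frac{1}{A} = \frac{1}{\frac{250209727583}{100247640383}} = \frac{100247640383}{250209727583}$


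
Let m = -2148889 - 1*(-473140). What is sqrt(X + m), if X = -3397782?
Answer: I*sqrt(5073531) ≈ 2252.4*I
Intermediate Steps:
m = -1675749 (m = -2148889 + 473140 = -1675749)
sqrt(X + m) = sqrt(-3397782 - 1675749) = sqrt(-5073531) = I*sqrt(5073531)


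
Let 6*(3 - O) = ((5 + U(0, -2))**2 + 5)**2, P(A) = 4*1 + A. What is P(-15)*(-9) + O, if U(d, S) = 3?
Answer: -1383/2 ≈ -691.50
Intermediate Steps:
P(A) = 4 + A
O = -1581/2 (O = 3 - ((5 + 3)**2 + 5)**2/6 = 3 - (8**2 + 5)**2/6 = 3 - (64 + 5)**2/6 = 3 - 1/6*69**2 = 3 - 1/6*4761 = 3 - 1587/2 = -1581/2 ≈ -790.50)
P(-15)*(-9) + O = (4 - 15)*(-9) - 1581/2 = -11*(-9) - 1581/2 = 99 - 1581/2 = -1383/2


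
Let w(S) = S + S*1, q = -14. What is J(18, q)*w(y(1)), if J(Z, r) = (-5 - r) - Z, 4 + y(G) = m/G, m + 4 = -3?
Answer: 198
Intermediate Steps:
m = -7 (m = -4 - 3 = -7)
y(G) = -4 - 7/G
w(S) = 2*S (w(S) = S + S = 2*S)
J(Z, r) = -5 - Z - r
J(18, q)*w(y(1)) = (-5 - 1*18 - 1*(-14))*(2*(-4 - 7/1)) = (-5 - 18 + 14)*(2*(-4 - 7*1)) = -18*(-4 - 7) = -18*(-11) = -9*(-22) = 198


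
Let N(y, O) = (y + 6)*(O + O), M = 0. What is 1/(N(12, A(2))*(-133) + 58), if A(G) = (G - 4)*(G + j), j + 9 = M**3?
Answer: -1/66974 ≈ -1.4931e-5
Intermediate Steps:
j = -9 (j = -9 + 0**3 = -9 + 0 = -9)
A(G) = (-9 + G)*(-4 + G) (A(G) = (G - 4)*(G - 9) = (-4 + G)*(-9 + G) = (-9 + G)*(-4 + G))
N(y, O) = 2*O*(6 + y) (N(y, O) = (6 + y)*(2*O) = 2*O*(6 + y))
1/(N(12, A(2))*(-133) + 58) = 1/((2*(36 + 2**2 - 13*2)*(6 + 12))*(-133) + 58) = 1/((2*(36 + 4 - 26)*18)*(-133) + 58) = 1/((2*14*18)*(-133) + 58) = 1/(504*(-133) + 58) = 1/(-67032 + 58) = 1/(-66974) = -1/66974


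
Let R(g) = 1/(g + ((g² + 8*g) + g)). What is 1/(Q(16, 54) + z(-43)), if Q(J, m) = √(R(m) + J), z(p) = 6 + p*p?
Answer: 6410880/11892127103 - 264*√2742/11892127103 ≈ 0.00053792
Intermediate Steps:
R(g) = 1/(g² + 10*g) (R(g) = 1/(g + (g² + 9*g)) = 1/(g² + 10*g))
z(p) = 6 + p²
Q(J, m) = √(J + 1/(m*(10 + m))) (Q(J, m) = √(1/(m*(10 + m)) + J) = √(J + 1/(m*(10 + m))))
1/(Q(16, 54) + z(-43)) = 1/(√((1 + 16*54*(10 + 54))/(54*(10 + 54))) + (6 + (-43)²)) = 1/(√((1/54)*(1 + 16*54*64)/64) + (6 + 1849)) = 1/(√((1/54)*(1/64)*(1 + 55296)) + 1855) = 1/(√((1/54)*(1/64)*55297) + 1855) = 1/(√(55297/3456) + 1855) = 1/(11*√2742/144 + 1855) = 1/(1855 + 11*√2742/144)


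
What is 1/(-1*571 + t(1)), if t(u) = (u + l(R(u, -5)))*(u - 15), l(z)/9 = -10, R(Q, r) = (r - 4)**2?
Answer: 1/675 ≈ 0.0014815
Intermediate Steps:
R(Q, r) = (-4 + r)**2
l(z) = -90 (l(z) = 9*(-10) = -90)
t(u) = (-90 + u)*(-15 + u) (t(u) = (u - 90)*(u - 15) = (-90 + u)*(-15 + u))
1/(-1*571 + t(1)) = 1/(-1*571 + (1350 + 1**2 - 105*1)) = 1/(-571 + (1350 + 1 - 105)) = 1/(-571 + 1246) = 1/675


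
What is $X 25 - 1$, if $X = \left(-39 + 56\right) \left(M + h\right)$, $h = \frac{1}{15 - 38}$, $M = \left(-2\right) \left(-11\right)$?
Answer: $\frac{214602}{23} \approx 9330.5$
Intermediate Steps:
$M = 22$
$h = - \frac{1}{23}$ ($h = \frac{1}{-23} = - \frac{1}{23} \approx -0.043478$)
$X = \frac{8585}{23}$ ($X = \left(-39 + 56\right) \left(22 - \frac{1}{23}\right) = 17 \cdot \frac{505}{23} = \frac{8585}{23} \approx 373.26$)
$X 25 - 1 = \frac{8585}{23} \cdot 25 - 1 = \frac{214625}{23} - 1 = \frac{214602}{23}$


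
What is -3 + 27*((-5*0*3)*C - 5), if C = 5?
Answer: -138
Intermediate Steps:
-3 + 27*((-5*0*3)*C - 5) = -3 + 27*((-5*0*3)*5 - 5) = -3 + 27*((0*3)*5 - 5) = -3 + 27*(0*5 - 5) = -3 + 27*(0 - 5) = -3 + 27*(-5) = -3 - 135 = -138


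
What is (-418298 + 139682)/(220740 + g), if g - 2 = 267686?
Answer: -69654/122107 ≈ -0.57043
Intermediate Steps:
g = 267688 (g = 2 + 267686 = 267688)
(-418298 + 139682)/(220740 + g) = (-418298 + 139682)/(220740 + 267688) = -278616/488428 = -278616*1/488428 = -69654/122107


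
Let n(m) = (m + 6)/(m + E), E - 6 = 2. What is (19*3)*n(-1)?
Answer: 285/7 ≈ 40.714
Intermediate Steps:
E = 8 (E = 6 + 2 = 8)
n(m) = (6 + m)/(8 + m) (n(m) = (m + 6)/(m + 8) = (6 + m)/(8 + m))
(19*3)*n(-1) = (19*3)*((6 - 1)/(8 - 1)) = 57*(5/7) = 285/7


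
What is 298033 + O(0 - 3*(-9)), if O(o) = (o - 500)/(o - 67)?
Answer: 11921793/40 ≈ 2.9805e+5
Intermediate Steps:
O(o) = (-500 + o)/(-67 + o)
298033 + O(0 - 3*(-9)) = 298033 + (-500 + (0 - 3*(-9)))/(-67 + (0 - 3*(-9))) = 298033 + (-500 + (0 + 27))/(-67 + (0 + 27)) = 298033 + (-500 + 27)/(-67 + 27) = 298033 - 473/(-40) = 298033 - 1/40*(-473) = 298033 + 473/40 = 11921793/40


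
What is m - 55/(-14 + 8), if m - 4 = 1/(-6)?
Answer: 13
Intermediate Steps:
m = 23/6 (m = 4 + 1/(-6) = 4 - ⅙ = 23/6 ≈ 3.8333)
m - 55/(-14 + 8) = 23/6 - 55/(-14 + 8) = 23/6 - 55/(-6) = 23/6 - 55*(-⅙) = 23/6 + 55/6 = 13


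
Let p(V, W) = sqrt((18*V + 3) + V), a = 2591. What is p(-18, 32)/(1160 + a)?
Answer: I*sqrt(339)/3751 ≈ 0.0049085*I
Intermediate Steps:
p(V, W) = sqrt(3 + 19*V) (p(V, W) = sqrt((3 + 18*V) + V) = sqrt(3 + 19*V))
p(-18, 32)/(1160 + a) = sqrt(3 + 19*(-18))/(1160 + 2591) = sqrt(3 - 342)/3751 = sqrt(-339)*(1/3751) = (I*sqrt(339))*(1/3751) = I*sqrt(339)/3751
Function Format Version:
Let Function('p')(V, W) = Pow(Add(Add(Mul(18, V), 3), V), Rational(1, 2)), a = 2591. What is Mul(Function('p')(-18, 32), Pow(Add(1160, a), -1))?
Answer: Mul(Rational(1, 3751), I, Pow(339, Rational(1, 2))) ≈ Mul(0.0049085, I)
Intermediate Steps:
Function('p')(V, W) = Pow(Add(3, Mul(19, V)), Rational(1, 2)) (Function('p')(V, W) = Pow(Add(Add(3, Mul(18, V)), V), Rational(1, 2)) = Pow(Add(3, Mul(19, V)), Rational(1, 2)))
Mul(Function('p')(-18, 32), Pow(Add(1160, a), -1)) = Mul(Pow(Add(3, Mul(19, -18)), Rational(1, 2)), Pow(Add(1160, 2591), -1)) = Mul(Pow(Add(3, -342), Rational(1, 2)), Pow(3751, -1)) = Mul(Pow(-339, Rational(1, 2)), Rational(1, 3751)) = Mul(Mul(I, Pow(339, Rational(1, 2))), Rational(1, 3751)) = Mul(Rational(1, 3751), I, Pow(339, Rational(1, 2)))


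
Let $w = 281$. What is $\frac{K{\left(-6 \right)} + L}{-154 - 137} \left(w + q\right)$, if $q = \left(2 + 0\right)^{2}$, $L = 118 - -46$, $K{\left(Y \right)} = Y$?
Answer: $- \frac{15010}{97} \approx -154.74$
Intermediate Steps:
$L = 164$ ($L = 118 + 46 = 164$)
$q = 4$ ($q = 2^{2} = 4$)
$\frac{K{\left(-6 \right)} + L}{-154 - 137} \left(w + q\right) = \frac{-6 + 164}{-154 - 137} \left(281 + 4\right) = \frac{158}{-291} \cdot 285 = 158 \left(- \frac{1}{291}\right) 285 = \left(- \frac{158}{291}\right) 285 = - \frac{15010}{97}$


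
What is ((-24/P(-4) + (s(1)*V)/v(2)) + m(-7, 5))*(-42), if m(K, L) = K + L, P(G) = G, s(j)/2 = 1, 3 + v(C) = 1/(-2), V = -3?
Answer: -240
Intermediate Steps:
v(C) = -7/2 (v(C) = -3 + 1/(-2) = -3 - ½ = -7/2)
s(j) = 2 (s(j) = 2*1 = 2)
((-24/P(-4) + (s(1)*V)/v(2)) + m(-7, 5))*(-42) = ((-24/(-4) + (2*(-3))/(-7/2)) + (-7 + 5))*(-42) = ((-24*(-¼) - 6*(-2/7)) - 2)*(-42) = ((6 + 12/7) - 2)*(-42) = (54/7 - 2)*(-42) = (40/7)*(-42) = -240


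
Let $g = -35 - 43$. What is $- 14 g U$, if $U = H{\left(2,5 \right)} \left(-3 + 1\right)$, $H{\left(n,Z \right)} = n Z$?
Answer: $-21840$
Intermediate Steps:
$H{\left(n,Z \right)} = Z n$
$U = -20$ ($U = 5 \cdot 2 \left(-3 + 1\right) = 10 \left(-2\right) = -20$)
$g = -78$
$- 14 g U = \left(-14\right) \left(-78\right) \left(-20\right) = 1092 \left(-20\right) = -21840$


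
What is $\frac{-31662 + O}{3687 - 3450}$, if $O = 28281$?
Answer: $- \frac{1127}{79} \approx -14.266$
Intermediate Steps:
$\frac{-31662 + O}{3687 - 3450} = \frac{-31662 + 28281}{3687 - 3450} = - \frac{3381}{237} = \left(-3381\right) \frac{1}{237} = - \frac{1127}{79}$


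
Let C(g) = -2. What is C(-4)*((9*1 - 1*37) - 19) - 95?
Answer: -1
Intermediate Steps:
C(-4)*((9*1 - 1*37) - 19) - 95 = -2*((9*1 - 1*37) - 19) - 95 = -2*((9 - 37) - 19) - 95 = -2*(-28 - 19) - 95 = -2*(-47) - 95 = 94 - 95 = -1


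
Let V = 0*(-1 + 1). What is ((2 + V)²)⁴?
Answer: 256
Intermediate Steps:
V = 0 (V = 0*0 = 0)
((2 + V)²)⁴ = ((2 + 0)²)⁴ = (2²)⁴ = 4⁴ = 256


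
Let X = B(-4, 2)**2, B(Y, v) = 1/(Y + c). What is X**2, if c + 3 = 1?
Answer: 1/1296 ≈ 0.00077160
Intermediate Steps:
c = -2 (c = -3 + 1 = -2)
B(Y, v) = 1/(-2 + Y) (B(Y, v) = 1/(Y - 2) = 1/(-2 + Y))
X = 1/36 (X = (1/(-2 - 4))**2 = (1/(-6))**2 = (-1/6)**2 = 1/36 ≈ 0.027778)
X**2 = (1/36)**2 = 1/1296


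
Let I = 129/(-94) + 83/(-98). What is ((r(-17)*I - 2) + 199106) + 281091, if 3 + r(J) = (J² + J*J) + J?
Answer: 1103037147/2303 ≈ 4.7896e+5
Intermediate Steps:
r(J) = -3 + J + 2*J² (r(J) = -3 + ((J² + J*J) + J) = -3 + ((J² + J²) + J) = -3 + (2*J² + J) = -3 + (J + 2*J²) = -3 + J + 2*J²)
I = -5111/2303 (I = 129*(-1/94) + 83*(-1/98) = -129/94 - 83/98 = -5111/2303 ≈ -2.2193)
((r(-17)*I - 2) + 199106) + 281091 = (((-3 - 17 + 2*(-17)²)*(-5111/2303) - 2) + 199106) + 281091 = (((-3 - 17 + 2*289)*(-5111/2303) - 2) + 199106) + 281091 = (((-3 - 17 + 578)*(-5111/2303) - 2) + 199106) + 281091 = ((558*(-5111/2303) - 2) + 199106) + 281091 = ((-2851938/2303 - 2) + 199106) + 281091 = (-2856544/2303 + 199106) + 281091 = 455684574/2303 + 281091 = 1103037147/2303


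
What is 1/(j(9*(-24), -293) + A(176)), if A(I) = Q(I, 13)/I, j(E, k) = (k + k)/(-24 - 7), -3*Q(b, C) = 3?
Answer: 5456/103105 ≈ 0.052917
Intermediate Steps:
Q(b, C) = -1 (Q(b, C) = -⅓*3 = -1)
j(E, k) = -2*k/31 (j(E, k) = (2*k)/(-31) = (2*k)*(-1/31) = -2*k/31)
A(I) = -1/I
1/(j(9*(-24), -293) + A(176)) = 1/(-2/31*(-293) - 1/176) = 1/(586/31 - 1*1/176) = 1/(586/31 - 1/176) = 1/(103105/5456) = 5456/103105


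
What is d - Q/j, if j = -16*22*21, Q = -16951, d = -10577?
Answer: -7109285/672 ≈ -10579.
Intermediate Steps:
j = -7392 (j = -352*21 = -7392)
d - Q/j = -10577 - (-16951)/(-7392) = -10577 - (-16951)*(-1)/7392 = -10577 - 1*1541/672 = -10577 - 1541/672 = -7109285/672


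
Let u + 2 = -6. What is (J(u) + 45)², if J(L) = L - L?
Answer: 2025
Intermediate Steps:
u = -8 (u = -2 - 6 = -8)
J(L) = 0
(J(u) + 45)² = (0 + 45)² = 45² = 2025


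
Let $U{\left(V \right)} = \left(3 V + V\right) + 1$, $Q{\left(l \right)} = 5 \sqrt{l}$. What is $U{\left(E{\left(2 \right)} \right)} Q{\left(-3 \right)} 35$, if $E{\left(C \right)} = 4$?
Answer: $2975 i \sqrt{3} \approx 5152.9 i$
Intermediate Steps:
$U{\left(V \right)} = 1 + 4 V$ ($U{\left(V \right)} = 4 V + 1 = 1 + 4 V$)
$U{\left(E{\left(2 \right)} \right)} Q{\left(-3 \right)} 35 = \left(1 + 4 \cdot 4\right) 5 \sqrt{-3} \cdot 35 = \left(1 + 16\right) 5 i \sqrt{3} \cdot 35 = 17 \cdot 5 i \sqrt{3} \cdot 35 = 85 i \sqrt{3} \cdot 35 = 2975 i \sqrt{3}$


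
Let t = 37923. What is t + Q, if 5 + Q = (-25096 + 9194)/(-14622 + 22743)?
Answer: 307916176/8121 ≈ 37916.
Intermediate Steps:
Q = -56507/8121 (Q = -5 + (-25096 + 9194)/(-14622 + 22743) = -5 - 15902/8121 = -56507/8121 ≈ -6.9581)
t + Q = 37923 - 56507/8121 = 307916176/8121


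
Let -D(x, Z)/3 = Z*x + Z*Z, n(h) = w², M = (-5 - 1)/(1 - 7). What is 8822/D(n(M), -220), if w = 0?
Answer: -401/6600 ≈ -0.060758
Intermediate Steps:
M = 1 (M = -6/(-6) = -6*(-⅙) = 1)
n(h) = 0 (n(h) = 0² = 0)
D(x, Z) = -3*Z² - 3*Z*x (D(x, Z) = -3*(Z*x + Z*Z) = -3*(Z*x + Z²) = -3*(Z² + Z*x) = -3*Z² - 3*Z*x)
8822/D(n(M), -220) = 8822/((-3*(-220)*(-220 + 0))) = 8822/((-3*(-220)*(-220))) = 8822/(-145200) = 8822*(-1/145200) = -401/6600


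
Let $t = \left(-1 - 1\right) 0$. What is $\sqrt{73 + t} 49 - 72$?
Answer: $-72 + 49 \sqrt{73} \approx 346.66$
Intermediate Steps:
$t = 0$ ($t = \left(-2\right) 0 = 0$)
$\sqrt{73 + t} 49 - 72 = \sqrt{73 + 0} \cdot 49 - 72 = \sqrt{73} \cdot 49 - 72 = 49 \sqrt{73} - 72 = -72 + 49 \sqrt{73}$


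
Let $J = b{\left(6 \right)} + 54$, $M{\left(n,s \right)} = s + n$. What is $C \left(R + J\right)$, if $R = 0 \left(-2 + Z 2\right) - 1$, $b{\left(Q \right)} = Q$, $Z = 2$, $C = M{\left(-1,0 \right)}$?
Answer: $-59$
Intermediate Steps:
$M{\left(n,s \right)} = n + s$
$C = -1$ ($C = -1 + 0 = -1$)
$J = 60$ ($J = 6 + 54 = 60$)
$R = -1$ ($R = 0 \left(-2 + 2 \cdot 2\right) - 1 = 0 \left(-2 + 4\right) - 1 = 0 \cdot 2 - 1 = 0 - 1 = -1$)
$C \left(R + J\right) = - (-1 + 60) = \left(-1\right) 59 = -59$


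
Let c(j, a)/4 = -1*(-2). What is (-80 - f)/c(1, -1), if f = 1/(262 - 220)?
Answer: -3361/336 ≈ -10.003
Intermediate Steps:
c(j, a) = 8 (c(j, a) = 4*(-1*(-2)) = 4*2 = 8)
f = 1/42 ≈ 0.023810
(-80 - f)/c(1, -1) = (-80 - 1*1/42)/8 = (-80 - 1/42)*(⅛) = -3361/42*⅛ = -3361/336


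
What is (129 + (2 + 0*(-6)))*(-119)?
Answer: -15589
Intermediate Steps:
(129 + (2 + 0*(-6)))*(-119) = (129 + (2 + 0))*(-119) = (129 + 2)*(-119) = 131*(-119) = -15589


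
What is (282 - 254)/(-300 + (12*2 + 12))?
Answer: -7/66 ≈ -0.10606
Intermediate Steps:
(282 - 254)/(-300 + (12*2 + 12)) = 28/(-300 + (24 + 12)) = 28/(-300 + 36) = 28/(-264) = 28*(-1/264) = -7/66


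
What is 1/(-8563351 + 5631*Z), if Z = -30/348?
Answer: -58/496702513 ≈ -1.1677e-7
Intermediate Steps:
Z = -5/58 (Z = -30*1/348 = -5/58 ≈ -0.086207)
1/(-8563351 + 5631*Z) = 1/(-8563351 + 5631*(-5/58)) = 1/(-8563351 - 28155/58) = 1/(-496702513/58) = -58/496702513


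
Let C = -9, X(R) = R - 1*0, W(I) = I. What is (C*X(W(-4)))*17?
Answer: 612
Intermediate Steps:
X(R) = R (X(R) = R + 0 = R)
(C*X(W(-4)))*17 = -9*(-4)*17 = 36*17 = 612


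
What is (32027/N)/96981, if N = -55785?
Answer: -32027/5410085085 ≈ -5.9199e-6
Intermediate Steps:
(32027/N)/96981 = (32027/(-55785))/96981 = (32027*(-1/55785))*(1/96981) = -32027/55785*1/96981 = -32027/5410085085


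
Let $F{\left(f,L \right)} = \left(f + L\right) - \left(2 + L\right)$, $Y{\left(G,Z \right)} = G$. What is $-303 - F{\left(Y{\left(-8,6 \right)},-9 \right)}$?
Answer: $-293$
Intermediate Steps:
$F{\left(f,L \right)} = -2 + f$ ($F{\left(f,L \right)} = \left(L + f\right) - \left(2 + L\right) = -2 + f$)
$-303 - F{\left(Y{\left(-8,6 \right)},-9 \right)} = -303 - \left(-2 - 8\right) = -303 - -10 = -303 + 10 = -293$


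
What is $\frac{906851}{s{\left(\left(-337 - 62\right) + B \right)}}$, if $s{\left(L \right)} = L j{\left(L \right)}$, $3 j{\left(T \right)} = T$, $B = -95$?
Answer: $\frac{143187}{12844} \approx 11.148$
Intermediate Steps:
$j{\left(T \right)} = \frac{T}{3}$
$s{\left(L \right)} = \frac{L^{2}}{3}$ ($s{\left(L \right)} = L \frac{L}{3} = \frac{L^{2}}{3}$)
$\frac{906851}{s{\left(\left(-337 - 62\right) + B \right)}} = \frac{906851}{\frac{1}{3} \left(\left(-337 - 62\right) - 95\right)^{2}} = \frac{906851}{\frac{1}{3} \left(-399 - 95\right)^{2}} = \frac{906851}{\frac{1}{3} \left(-494\right)^{2}} = \frac{906851}{\frac{1}{3} \cdot 244036} = \frac{906851}{\frac{244036}{3}} = 906851 \cdot \frac{3}{244036} = \frac{143187}{12844}$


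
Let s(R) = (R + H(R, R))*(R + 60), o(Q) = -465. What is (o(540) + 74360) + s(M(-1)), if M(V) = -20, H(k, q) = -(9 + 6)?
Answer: 72495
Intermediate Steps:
H(k, q) = -15 (H(k, q) = -1*15 = -15)
s(R) = (-15 + R)*(60 + R) (s(R) = (R - 15)*(R + 60) = (-15 + R)*(60 + R))
(o(540) + 74360) + s(M(-1)) = (-465 + 74360) + (-900 + (-20)**2 + 45*(-20)) = 73895 + (-900 + 400 - 900) = 73895 - 1400 = 72495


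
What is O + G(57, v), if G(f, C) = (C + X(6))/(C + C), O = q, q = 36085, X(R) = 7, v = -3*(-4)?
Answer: 866059/24 ≈ 36086.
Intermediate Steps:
v = 12
O = 36085
G(f, C) = (7 + C)/(2*C) (G(f, C) = (C + 7)/(C + C) = (7 + C)/((2*C)) = (7 + C)*(1/(2*C)) = (7 + C)/(2*C))
O + G(57, v) = 36085 + (½)*(7 + 12)/12 = 36085 + (½)*(1/12)*19 = 36085 + 19/24 = 866059/24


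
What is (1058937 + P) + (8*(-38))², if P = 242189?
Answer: 1393542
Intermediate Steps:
(1058937 + P) + (8*(-38))² = (1058937 + 242189) + (8*(-38))² = 1301126 + (-304)² = 1301126 + 92416 = 1393542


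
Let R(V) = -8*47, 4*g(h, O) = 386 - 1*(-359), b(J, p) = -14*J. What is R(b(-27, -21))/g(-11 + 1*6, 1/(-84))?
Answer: -1504/745 ≈ -2.0188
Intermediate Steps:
g(h, O) = 745/4 (g(h, O) = (386 - 1*(-359))/4 = (386 + 359)/4 = (1/4)*745 = 745/4)
R(V) = -376
R(b(-27, -21))/g(-11 + 1*6, 1/(-84)) = -376/745/4 = -376*4/745 = -1504/745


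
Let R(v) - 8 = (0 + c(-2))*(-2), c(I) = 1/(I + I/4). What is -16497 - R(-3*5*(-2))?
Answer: -82529/5 ≈ -16506.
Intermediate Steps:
c(I) = 4/(5*I) (c(I) = 1/(I + I*(1/4)) = 1/(I + I/4) = 1/(5*I/4) = 4/(5*I))
R(v) = 44/5 (R(v) = 8 + (0 + (4/5)/(-2))*(-2) = 8 + (0 + (4/5)*(-1/2))*(-2) = 8 + (0 - 2/5)*(-2) = 8 - 2/5*(-2) = 8 + 4/5 = 44/5)
-16497 - R(-3*5*(-2)) = -16497 - 1*44/5 = -16497 - 44/5 = -82529/5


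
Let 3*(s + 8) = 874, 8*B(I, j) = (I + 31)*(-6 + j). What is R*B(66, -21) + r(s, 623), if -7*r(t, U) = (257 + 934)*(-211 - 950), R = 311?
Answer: 5360445/56 ≈ 95722.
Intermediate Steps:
B(I, j) = (-6 + j)*(31 + I)/8 (B(I, j) = ((I + 31)*(-6 + j))/8 = ((31 + I)*(-6 + j))/8 = ((-6 + j)*(31 + I))/8 = (-6 + j)*(31 + I)/8)
s = 850/3 (s = -8 + (⅓)*874 = -8 + 874/3 = 850/3 ≈ 283.33)
r(t, U) = 1382751/7 (r(t, U) = -(257 + 934)*(-211 - 950)/7 = -1191*(-1161)/7 = -⅐*(-1382751) = 1382751/7)
R*B(66, -21) + r(s, 623) = 311*(-93/4 - ¾*66 + (31/8)*(-21) + (⅛)*66*(-21)) + 1382751/7 = 311*(-93/4 - 99/2 - 651/8 - 693/4) + 1382751/7 = 311*(-2619/8) + 1382751/7 = -814509/8 + 1382751/7 = 5360445/56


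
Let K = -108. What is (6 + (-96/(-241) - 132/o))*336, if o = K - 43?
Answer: 88923744/36391 ≈ 2443.6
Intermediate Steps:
o = -151 (o = -108 - 43 = -151)
(6 + (-96/(-241) - 132/o))*336 = (6 + (-96/(-241) - 132/(-151)))*336 = (6 + (-96*(-1/241) - 132*(-1/151)))*336 = (6 + (96/241 + 132/151))*336 = (6 + 46308/36391)*336 = (264654/36391)*336 = 88923744/36391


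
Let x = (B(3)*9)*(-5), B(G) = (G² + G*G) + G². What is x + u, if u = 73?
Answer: -1142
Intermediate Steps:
B(G) = 3*G² (B(G) = (G² + G²) + G² = 2*G² + G² = 3*G²)
x = -1215 (x = ((3*3²)*9)*(-5) = ((3*9)*9)*(-5) = (27*9)*(-5) = 243*(-5) = -1215)
x + u = -1215 + 73 = -1142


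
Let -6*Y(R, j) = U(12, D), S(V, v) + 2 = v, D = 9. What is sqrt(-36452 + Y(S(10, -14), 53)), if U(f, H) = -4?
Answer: I*sqrt(328062)/3 ≈ 190.92*I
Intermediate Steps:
S(V, v) = -2 + v
Y(R, j) = 2/3 (Y(R, j) = -1/6*(-4) = 2/3)
sqrt(-36452 + Y(S(10, -14), 53)) = sqrt(-36452 + 2/3) = sqrt(-109354/3) = I*sqrt(328062)/3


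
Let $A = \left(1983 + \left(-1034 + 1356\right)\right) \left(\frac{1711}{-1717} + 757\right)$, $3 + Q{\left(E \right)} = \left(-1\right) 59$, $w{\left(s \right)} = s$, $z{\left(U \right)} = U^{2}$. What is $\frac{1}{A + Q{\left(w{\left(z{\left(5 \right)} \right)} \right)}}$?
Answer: $\frac{1717}{2991917236} \approx 5.7388 \cdot 10^{-7}$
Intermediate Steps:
$Q{\left(E \right)} = -62$ ($Q{\left(E \right)} = -3 - 59 = -62$)
$A = \frac{2992023690}{1717}$ ($A = \left(1983 + 322\right) \left(1711 \left(- \frac{1}{1717}\right) + 757\right) = 2305 \left(- \frac{1711}{1717} + 757\right) = 2305 \cdot \frac{1298058}{1717} = \frac{2992023690}{1717} \approx 1.7426 \cdot 10^{6}$)
$\frac{1}{A + Q{\left(w{\left(z{\left(5 \right)} \right)} \right)}} = \frac{1}{\frac{2992023690}{1717} - 62} = \frac{1}{\frac{2991917236}{1717}} = \frac{1717}{2991917236}$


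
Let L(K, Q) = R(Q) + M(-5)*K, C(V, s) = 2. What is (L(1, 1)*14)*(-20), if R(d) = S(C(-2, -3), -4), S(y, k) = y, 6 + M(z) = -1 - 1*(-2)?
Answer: 840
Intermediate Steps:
M(z) = -5 (M(z) = -6 + (-1 - 1*(-2)) = -6 + (-1 + 2) = -6 + 1 = -5)
R(d) = 2
L(K, Q) = 2 - 5*K
(L(1, 1)*14)*(-20) = ((2 - 5*1)*14)*(-20) = ((2 - 5)*14)*(-20) = -3*14*(-20) = -42*(-20) = 840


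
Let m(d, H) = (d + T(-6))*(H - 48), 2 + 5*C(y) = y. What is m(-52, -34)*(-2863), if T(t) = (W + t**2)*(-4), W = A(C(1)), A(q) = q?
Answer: -229131616/5 ≈ -4.5826e+7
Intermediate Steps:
C(y) = -2/5 + y/5
W = -1/5 (W = -2/5 + (1/5)*1 = -2/5 + 1/5 = -1/5 ≈ -0.20000)
T(t) = 4/5 - 4*t**2 (T(t) = (-1/5 + t**2)*(-4) = 4/5 - 4*t**2)
m(d, H) = (-48 + H)*(-716/5 + d) (m(d, H) = (d + (4/5 - 4*(-6)**2))*(H - 48) = (d + (4/5 - 4*36))*(-48 + H) = (d + (4/5 - 144))*(-48 + H) = (d - 716/5)*(-48 + H) = (-716/5 + d)*(-48 + H) = (-48 + H)*(-716/5 + d))
m(-52, -34)*(-2863) = (34368/5 - 48*(-52) - 716/5*(-34) - 34*(-52))*(-2863) = (34368/5 + 2496 + 24344/5 + 1768)*(-2863) = (80032/5)*(-2863) = -229131616/5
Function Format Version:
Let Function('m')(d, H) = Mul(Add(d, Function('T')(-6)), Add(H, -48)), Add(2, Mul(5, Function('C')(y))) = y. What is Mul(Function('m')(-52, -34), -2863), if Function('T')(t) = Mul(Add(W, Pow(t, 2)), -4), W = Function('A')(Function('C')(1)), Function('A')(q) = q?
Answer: Rational(-229131616, 5) ≈ -4.5826e+7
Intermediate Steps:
Function('C')(y) = Add(Rational(-2, 5), Mul(Rational(1, 5), y))
W = Rational(-1, 5) (W = Add(Rational(-2, 5), Mul(Rational(1, 5), 1)) = Add(Rational(-2, 5), Rational(1, 5)) = Rational(-1, 5) ≈ -0.20000)
Function('T')(t) = Add(Rational(4, 5), Mul(-4, Pow(t, 2))) (Function('T')(t) = Mul(Add(Rational(-1, 5), Pow(t, 2)), -4) = Add(Rational(4, 5), Mul(-4, Pow(t, 2))))
Function('m')(d, H) = Mul(Add(-48, H), Add(Rational(-716, 5), d)) (Function('m')(d, H) = Mul(Add(d, Add(Rational(4, 5), Mul(-4, Pow(-6, 2)))), Add(H, -48)) = Mul(Add(d, Add(Rational(4, 5), Mul(-4, 36))), Add(-48, H)) = Mul(Add(d, Add(Rational(4, 5), -144)), Add(-48, H)) = Mul(Add(d, Rational(-716, 5)), Add(-48, H)) = Mul(Add(Rational(-716, 5), d), Add(-48, H)) = Mul(Add(-48, H), Add(Rational(-716, 5), d)))
Mul(Function('m')(-52, -34), -2863) = Mul(Add(Rational(34368, 5), Mul(-48, -52), Mul(Rational(-716, 5), -34), Mul(-34, -52)), -2863) = Mul(Add(Rational(34368, 5), 2496, Rational(24344, 5), 1768), -2863) = Mul(Rational(80032, 5), -2863) = Rational(-229131616, 5)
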